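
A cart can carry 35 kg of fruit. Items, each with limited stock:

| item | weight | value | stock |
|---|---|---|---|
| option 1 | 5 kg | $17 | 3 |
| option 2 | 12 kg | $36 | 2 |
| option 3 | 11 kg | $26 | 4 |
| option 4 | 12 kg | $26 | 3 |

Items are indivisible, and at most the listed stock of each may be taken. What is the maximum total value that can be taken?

Best selections within weight 35 and stock limits:
- 2×option 1 + 2×option 2: weight 34, value 106
- 2×option 2 + 1×option 3: weight 35, value 98
- 2×option 1 + 1×option 2 + 1×option 3: weight 33, value 96
Best: $106.

$106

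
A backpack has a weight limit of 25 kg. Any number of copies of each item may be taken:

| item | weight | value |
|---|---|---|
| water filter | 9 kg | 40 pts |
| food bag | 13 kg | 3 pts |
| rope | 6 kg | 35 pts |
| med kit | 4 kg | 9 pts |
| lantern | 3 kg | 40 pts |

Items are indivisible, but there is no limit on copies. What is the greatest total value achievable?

320 pts

Best value-per-unit is lantern at 40/3, and filling with it alone uses weight 8×3=24. No mix of the others beats 8×40 = 320.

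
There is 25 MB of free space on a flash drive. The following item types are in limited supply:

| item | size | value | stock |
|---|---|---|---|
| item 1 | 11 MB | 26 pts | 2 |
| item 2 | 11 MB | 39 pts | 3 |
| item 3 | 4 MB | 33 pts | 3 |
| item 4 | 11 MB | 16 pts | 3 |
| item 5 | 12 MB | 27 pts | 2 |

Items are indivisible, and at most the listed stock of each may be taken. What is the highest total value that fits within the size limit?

Top feasible selections:
- 1×item 2 + 3×item 3: size 23, value 138
- 3×item 3 + 1×item 5: size 24, value 126
- 1×item 1 + 3×item 3: size 23, value 125
- 3×item 3 + 1×item 4: size 23, value 115
Best: 138 pts.

138 pts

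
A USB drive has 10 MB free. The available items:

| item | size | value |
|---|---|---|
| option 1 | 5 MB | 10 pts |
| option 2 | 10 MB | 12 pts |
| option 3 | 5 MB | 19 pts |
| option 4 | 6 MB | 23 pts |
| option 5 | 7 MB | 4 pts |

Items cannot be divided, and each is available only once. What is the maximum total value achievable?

29 pts

This is a 0/1 knapsack; check combinations near the capacity.
- option 1+option 3: size 5+5=10, value 10+19=29
- option 4: size 6, value 23
- option 3: size 5, value 19
- option 2: size 10, value 12
Best: 29 pts.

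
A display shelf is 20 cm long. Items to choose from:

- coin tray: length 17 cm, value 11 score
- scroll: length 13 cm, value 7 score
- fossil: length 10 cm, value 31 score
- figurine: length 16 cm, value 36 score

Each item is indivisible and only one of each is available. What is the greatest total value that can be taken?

Check high-value combinations within 20 cm:
- figurine: length 16, value 36
- fossil: length 10, value 31
- coin tray: length 17, value 11
Best: 36 score.

36 score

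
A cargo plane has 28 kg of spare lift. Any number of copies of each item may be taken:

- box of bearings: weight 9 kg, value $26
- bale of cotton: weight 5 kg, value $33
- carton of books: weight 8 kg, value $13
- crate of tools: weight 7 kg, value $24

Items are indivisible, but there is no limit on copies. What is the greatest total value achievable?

Best value-per-unit is bale of cotton at 33/5, and filling with it alone uses weight 5×5=25. No mix of the others beats 5×33 = 165.

$165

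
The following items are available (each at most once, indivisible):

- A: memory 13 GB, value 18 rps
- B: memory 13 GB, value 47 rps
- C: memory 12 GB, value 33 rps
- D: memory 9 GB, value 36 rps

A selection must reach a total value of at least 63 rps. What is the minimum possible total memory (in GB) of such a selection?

Subsets with value ≥ 63, sorted by total memory:
- C+D: memory 21, value 69
- B+D: memory 22, value 83
Minimum memory: 21 GB.

21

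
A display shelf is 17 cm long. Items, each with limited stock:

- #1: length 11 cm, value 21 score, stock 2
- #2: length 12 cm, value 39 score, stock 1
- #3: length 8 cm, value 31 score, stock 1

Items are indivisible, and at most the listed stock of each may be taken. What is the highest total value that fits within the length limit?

Top feasible selections:
- 1×#2: length 12, value 39
- 1×#3: length 8, value 31
- 1×#1: length 11, value 21
Best: 39 score.

39 score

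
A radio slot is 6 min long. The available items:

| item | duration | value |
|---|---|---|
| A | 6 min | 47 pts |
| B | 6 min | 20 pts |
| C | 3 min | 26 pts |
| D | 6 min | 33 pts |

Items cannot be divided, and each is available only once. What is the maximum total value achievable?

47 pts

Check high-value combinations within 6 min:
- A: duration 6, value 47
- D: duration 6, value 33
- C: duration 3, value 26
- B: duration 6, value 20
Best: 47 pts.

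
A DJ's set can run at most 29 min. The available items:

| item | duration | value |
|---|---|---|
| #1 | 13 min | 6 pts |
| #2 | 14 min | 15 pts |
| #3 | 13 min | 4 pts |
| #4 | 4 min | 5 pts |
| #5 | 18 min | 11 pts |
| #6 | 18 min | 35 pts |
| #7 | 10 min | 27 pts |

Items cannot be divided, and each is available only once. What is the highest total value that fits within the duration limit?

62 pts

Check high-value combinations within 29 min:
- #6+#7: duration 18+10=28, value 35+27=62
- #2+#4+#7: duration 14+4+10=28, value 15+5+27=47
- #2+#7: duration 14+10=24, value 15+27=42
- #4+#6: duration 4+18=22, value 5+35=40
Best: 62 pts.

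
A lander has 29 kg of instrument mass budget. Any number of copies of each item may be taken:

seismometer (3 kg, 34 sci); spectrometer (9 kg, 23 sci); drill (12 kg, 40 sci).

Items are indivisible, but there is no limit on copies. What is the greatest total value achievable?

Best value-per-unit is seismometer at 34/3, and filling with it alone uses mass 9×3=27. No mix of the others beats 9×34 = 306.

306 sci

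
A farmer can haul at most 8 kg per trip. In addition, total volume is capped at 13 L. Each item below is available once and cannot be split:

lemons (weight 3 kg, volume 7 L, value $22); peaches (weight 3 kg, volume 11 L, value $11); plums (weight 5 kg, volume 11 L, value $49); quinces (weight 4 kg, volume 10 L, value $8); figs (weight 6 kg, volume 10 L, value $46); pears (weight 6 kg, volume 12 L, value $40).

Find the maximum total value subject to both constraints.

$49

Feasible sets respecting both limits:
- plums: weight 5, volume 11, value 49
- figs: weight 6, volume 10, value 46
- pears: weight 6, volume 12, value 40
- lemons: weight 3, volume 7, value 22
Best: $49.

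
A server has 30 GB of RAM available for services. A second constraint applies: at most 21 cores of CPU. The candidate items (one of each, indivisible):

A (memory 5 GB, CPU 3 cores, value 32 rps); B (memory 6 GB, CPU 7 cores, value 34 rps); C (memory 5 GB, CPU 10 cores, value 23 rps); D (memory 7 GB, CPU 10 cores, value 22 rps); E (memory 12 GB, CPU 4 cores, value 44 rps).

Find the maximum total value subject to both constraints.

Feasible sets respecting both limits:
- A+B+E: memory 23, CPU 14, value 110
- B+C+E: memory 23, CPU 21, value 101
- B+D+E: memory 25, CPU 21, value 100
Best: 110 rps.

110 rps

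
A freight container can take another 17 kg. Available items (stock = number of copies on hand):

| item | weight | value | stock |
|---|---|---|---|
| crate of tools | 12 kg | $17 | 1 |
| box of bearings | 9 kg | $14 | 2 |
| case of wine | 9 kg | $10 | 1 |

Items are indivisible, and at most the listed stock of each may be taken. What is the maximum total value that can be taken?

Top feasible selections:
- 1×crate of tools: weight 12, value 17
- 1×box of bearings: weight 9, value 14
Best: $17.

$17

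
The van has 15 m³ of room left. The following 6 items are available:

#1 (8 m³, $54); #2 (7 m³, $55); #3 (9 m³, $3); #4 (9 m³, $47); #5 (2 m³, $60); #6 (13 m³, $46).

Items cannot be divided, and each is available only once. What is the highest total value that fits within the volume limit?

$115

Check high-value combinations within 15 m³:
- #2+#5: volume 7+2=9, value 55+60=115
- #1+#5: volume 8+2=10, value 54+60=114
- #1+#2: volume 8+7=15, value 54+55=109
Best: $115.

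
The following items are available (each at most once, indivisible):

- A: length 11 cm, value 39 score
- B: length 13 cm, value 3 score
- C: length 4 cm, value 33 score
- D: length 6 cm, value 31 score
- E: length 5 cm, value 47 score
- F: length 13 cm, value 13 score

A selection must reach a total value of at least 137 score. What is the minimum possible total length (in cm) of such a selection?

26

Subsets with value ≥ 137, sorted by total length:
- A+C+D+E: length 26, value 150
- A+C+D+E+F: length 39, value 163
- A+B+C+D+E: length 39, value 153
Minimum length: 26 cm.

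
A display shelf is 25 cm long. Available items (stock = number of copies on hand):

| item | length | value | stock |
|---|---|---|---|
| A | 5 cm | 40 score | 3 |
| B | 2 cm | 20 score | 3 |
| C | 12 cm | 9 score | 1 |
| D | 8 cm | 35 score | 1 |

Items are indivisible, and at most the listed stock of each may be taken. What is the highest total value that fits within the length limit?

180 score

Best selections within length 25 and stock limits:
- 3×A + 3×B: length 21, value 180
- 2×A + 3×B + 1×D: length 24, value 175
- 3×A + 1×B + 1×D: length 25, value 175
Best: 180 score.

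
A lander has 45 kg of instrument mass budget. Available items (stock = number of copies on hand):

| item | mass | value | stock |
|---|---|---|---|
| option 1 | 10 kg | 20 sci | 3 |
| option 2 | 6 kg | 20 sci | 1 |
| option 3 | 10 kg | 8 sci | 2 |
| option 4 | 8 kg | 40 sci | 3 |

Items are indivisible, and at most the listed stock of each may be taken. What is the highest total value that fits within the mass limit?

160 sci

Best selections within mass 45 and stock limits:
- 1×option 1 + 1×option 2 + 3×option 4: mass 40, value 160
- 2×option 1 + 3×option 4: mass 44, value 160
- 1×option 2 + 1×option 3 + 3×option 4: mass 40, value 148
Best: 160 sci.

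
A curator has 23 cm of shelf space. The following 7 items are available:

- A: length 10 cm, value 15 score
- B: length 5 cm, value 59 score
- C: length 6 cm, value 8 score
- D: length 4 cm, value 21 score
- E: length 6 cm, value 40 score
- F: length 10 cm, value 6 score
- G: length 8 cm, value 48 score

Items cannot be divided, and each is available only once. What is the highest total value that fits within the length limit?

168 score

This is a 0/1 knapsack; check combinations near the capacity.
- B+D+E+G: length 5+4+6+8=23, value 59+21+40+48=168
- B+E+G: length 5+6+8=19, value 59+40+48=147
- B+C+D+G: length 5+6+4+8=23, value 59+8+21+48=136
- B+D+G: length 5+4+8=17, value 59+21+48=128
Best: 168 score.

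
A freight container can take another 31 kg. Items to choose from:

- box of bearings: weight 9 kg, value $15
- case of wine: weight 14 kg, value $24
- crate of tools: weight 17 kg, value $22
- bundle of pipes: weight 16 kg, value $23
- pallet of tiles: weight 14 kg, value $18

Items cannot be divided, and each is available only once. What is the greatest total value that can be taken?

$47

Check high-value combinations within 31 kg:
- case of wine+bundle of pipes: weight 14+16=30, value 24+23=47
- case of wine+crate of tools: weight 14+17=31, value 24+22=46
- case of wine+pallet of tiles: weight 14+14=28, value 24+18=42
- bundle of pipes+pallet of tiles: weight 16+14=30, value 23+18=41
Best: $47.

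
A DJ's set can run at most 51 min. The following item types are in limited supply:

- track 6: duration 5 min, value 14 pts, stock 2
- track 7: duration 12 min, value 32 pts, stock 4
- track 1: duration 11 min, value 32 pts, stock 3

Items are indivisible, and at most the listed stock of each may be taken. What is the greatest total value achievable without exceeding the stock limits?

142 pts

Best selections within duration 51 and stock limits:
- 1×track 6 + 1×track 7 + 3×track 1: duration 50, value 142
- 1×track 6 + 2×track 7 + 2×track 1: duration 51, value 142
- 1×track 7 + 3×track 1: duration 45, value 128
- 2×track 7 + 2×track 1: duration 46, value 128
Best: 142 pts.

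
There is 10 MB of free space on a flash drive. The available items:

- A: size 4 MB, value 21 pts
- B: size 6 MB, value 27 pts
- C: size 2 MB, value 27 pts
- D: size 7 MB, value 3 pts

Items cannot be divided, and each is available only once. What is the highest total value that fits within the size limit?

54 pts

Check high-value combinations within 10 MB:
- B+C: size 6+2=8, value 27+27=54
- A+C: size 4+2=6, value 21+27=48
- A+B: size 4+6=10, value 21+27=48
- C+D: size 2+7=9, value 27+3=30
- C: size 2, value 27
Best: 54 pts.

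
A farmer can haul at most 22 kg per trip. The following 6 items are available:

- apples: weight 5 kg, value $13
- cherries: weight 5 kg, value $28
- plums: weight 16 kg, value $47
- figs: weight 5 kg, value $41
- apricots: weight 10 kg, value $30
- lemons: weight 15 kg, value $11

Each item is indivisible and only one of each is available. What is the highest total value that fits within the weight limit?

Check high-value combinations within 22 kg:
- cherries+figs+apricots: weight 5+5+10=20, value 28+41+30=99
- plums+figs: weight 16+5=21, value 47+41=88
- apples+figs+apricots: weight 5+5+10=20, value 13+41+30=84
- apples+cherries+figs: weight 5+5+5=15, value 13+28+41=82
- cherries+plums: weight 5+16=21, value 28+47=75
Best: $99.

$99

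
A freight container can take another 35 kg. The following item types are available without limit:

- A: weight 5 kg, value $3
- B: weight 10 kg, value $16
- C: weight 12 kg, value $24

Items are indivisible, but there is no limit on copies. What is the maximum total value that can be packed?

Best value-per-unit is C at 24/12; filling with it alone gives 2×24 = 48.
Optimal mix: 1×B + 2×C → weight 34, value 64.

$64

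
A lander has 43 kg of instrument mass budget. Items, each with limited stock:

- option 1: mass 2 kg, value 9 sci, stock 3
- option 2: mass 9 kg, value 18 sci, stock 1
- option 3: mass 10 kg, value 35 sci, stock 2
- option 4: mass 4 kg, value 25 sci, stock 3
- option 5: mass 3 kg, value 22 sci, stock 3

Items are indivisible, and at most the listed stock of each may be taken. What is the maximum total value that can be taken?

Top feasible selections:
- 1×option 1 + 2×option 3 + 3×option 4 + 3×option 5: mass 43, value 220
- 3×option 1 + 2×option 3 + 2×option 4 + 3×option 5: mass 43, value 213
- 2×option 3 + 3×option 4 + 3×option 5: mass 41, value 211
Best: 220 sci.

220 sci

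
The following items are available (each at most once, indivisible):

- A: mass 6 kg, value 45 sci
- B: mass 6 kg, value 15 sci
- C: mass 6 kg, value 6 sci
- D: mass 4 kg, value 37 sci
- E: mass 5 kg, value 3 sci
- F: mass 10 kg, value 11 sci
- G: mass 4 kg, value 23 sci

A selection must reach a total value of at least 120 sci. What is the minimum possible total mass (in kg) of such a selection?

20

Subsets with value ≥ 120, sorted by total mass:
- A+B+D+G: mass 20, value 120
- A+B+D+E+G: mass 25, value 123
- A+B+C+D+G: mass 26, value 126
Minimum mass: 20 kg.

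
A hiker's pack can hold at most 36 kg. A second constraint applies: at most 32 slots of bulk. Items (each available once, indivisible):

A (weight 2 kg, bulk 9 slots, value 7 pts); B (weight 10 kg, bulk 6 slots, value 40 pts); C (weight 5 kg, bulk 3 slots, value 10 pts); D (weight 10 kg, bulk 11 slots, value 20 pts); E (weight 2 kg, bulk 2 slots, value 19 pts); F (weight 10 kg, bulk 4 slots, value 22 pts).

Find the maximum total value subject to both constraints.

108 pts

Feasible sets respecting both limits:
- A+B+D+E+F: weight 34, bulk 32, value 108
- B+D+E+F: weight 32, bulk 23, value 101
- A+B+C+E+F: weight 29, bulk 24, value 98
- A+B+C+D+E: weight 29, bulk 31, value 96
Best: 108 pts.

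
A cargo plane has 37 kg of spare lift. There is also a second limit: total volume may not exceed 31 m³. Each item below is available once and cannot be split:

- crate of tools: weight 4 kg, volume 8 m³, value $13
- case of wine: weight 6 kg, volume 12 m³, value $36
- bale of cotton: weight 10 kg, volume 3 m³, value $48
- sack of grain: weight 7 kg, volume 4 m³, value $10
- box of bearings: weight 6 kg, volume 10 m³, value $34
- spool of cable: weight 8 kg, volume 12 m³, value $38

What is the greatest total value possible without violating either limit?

Feasible sets respecting both limits:
- case of wine+bale of cotton+sack of grain+spool of cable: weight 31, volume 31, value 132
- bale of cotton+sack of grain+box of bearings+spool of cable: weight 31, volume 29, value 130
- case of wine+bale of cotton+sack of grain+box of bearings: weight 29, volume 29, value 128
- case of wine+bale of cotton+spool of cable: weight 24, volume 27, value 122
Best: $132.

$132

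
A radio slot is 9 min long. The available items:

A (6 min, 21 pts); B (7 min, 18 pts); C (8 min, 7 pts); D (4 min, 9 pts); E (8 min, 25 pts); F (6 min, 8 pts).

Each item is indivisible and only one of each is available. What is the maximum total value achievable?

This is a 0/1 knapsack; check combinations near the capacity.
- E: duration 8, value 25
- A: duration 6, value 21
- B: duration 7, value 18
Best: 25 pts.

25 pts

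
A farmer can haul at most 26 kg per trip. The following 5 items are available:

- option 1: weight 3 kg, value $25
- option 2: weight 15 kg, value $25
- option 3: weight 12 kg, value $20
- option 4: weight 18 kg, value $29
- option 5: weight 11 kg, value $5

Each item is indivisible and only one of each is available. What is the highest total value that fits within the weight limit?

$54

Check high-value combinations within 26 kg:
- option 1+option 4: weight 3+18=21, value 25+29=54
- option 1+option 2: weight 3+15=18, value 25+25=50
- option 1+option 3+option 5: weight 3+12+11=26, value 25+20+5=50
Best: $54.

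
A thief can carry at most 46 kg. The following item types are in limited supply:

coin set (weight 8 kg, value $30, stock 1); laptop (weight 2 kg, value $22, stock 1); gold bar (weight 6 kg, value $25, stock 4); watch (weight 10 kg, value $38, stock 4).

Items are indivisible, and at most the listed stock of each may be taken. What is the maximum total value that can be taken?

$198

Best selections within weight 46 and stock limits:
- 1×laptop + 4×gold bar + 2×watch: weight 46, value 198
- 1×coin set + 1×laptop + 1×gold bar + 3×watch: weight 46, value 191
- 1×coin set + 1×laptop + 4×gold bar + 1×watch: weight 44, value 190
- 1×laptop + 2×gold bar + 3×watch: weight 44, value 186
Best: $198.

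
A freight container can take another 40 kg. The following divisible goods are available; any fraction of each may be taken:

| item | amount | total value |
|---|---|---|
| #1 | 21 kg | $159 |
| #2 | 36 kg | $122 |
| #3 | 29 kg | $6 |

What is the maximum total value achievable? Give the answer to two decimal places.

223.39

Take in order of value per unit:
- #1 (159/21 per unit): all 21 → value 159, running total 159.00
- #2 (122/36 per unit): 19 of 36 → value 19×122/36 = 64.3889, running total 223.39
Total 223.39.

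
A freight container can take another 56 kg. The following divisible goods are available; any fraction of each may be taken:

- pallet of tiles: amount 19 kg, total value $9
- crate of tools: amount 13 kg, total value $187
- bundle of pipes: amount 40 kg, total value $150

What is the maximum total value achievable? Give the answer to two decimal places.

338.42

Take in order of value per unit:
- crate of tools (187/13 per unit): all 13 → value 187, running total 187.00
- bundle of pipes (150/40 per unit): all 40 → value 150, running total 337.00
- pallet of tiles (9/19 per unit): 3 of 19 → value 3×9/19 = 1.4211, running total 338.42
Total 338.42.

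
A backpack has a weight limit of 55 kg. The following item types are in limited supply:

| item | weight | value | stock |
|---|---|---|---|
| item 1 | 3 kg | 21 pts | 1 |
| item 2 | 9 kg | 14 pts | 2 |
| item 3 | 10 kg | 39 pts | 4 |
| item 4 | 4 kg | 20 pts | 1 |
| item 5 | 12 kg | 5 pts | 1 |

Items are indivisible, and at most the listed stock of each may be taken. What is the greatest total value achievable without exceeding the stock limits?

Best selections within weight 55 and stock limits:
- 1×item 1 + 4×item 3 + 1×item 4: weight 47, value 197
- 1×item 1 + 1×item 2 + 4×item 3: weight 52, value 191
- 1×item 2 + 4×item 3 + 1×item 4: weight 53, value 190
Best: 197 pts.

197 pts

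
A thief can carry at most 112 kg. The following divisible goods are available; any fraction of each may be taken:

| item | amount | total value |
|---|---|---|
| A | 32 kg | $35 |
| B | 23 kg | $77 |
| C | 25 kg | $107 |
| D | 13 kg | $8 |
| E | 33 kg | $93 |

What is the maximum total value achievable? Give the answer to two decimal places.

Take in order of value per unit:
- C (107/25 per unit): all 25 → value 107, running total 107.00
- B (77/23 per unit): all 23 → value 77, running total 184.00
- E (93/33 per unit): all 33 → value 93, running total 277.00
- A (35/32 per unit): 31 of 32 → value 31×35/32 = 33.9063, running total 310.91
Total 310.91.

310.91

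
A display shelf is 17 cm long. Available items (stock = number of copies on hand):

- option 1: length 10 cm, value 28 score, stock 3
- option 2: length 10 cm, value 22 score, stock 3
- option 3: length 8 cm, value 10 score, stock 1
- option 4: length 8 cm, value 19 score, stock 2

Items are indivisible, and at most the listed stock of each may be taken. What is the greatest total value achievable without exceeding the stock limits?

Best selections within length 17 and stock limits:
- 2×option 4: length 16, value 38
- 1×option 3 + 1×option 4: length 16, value 29
Best: 38 score.

38 score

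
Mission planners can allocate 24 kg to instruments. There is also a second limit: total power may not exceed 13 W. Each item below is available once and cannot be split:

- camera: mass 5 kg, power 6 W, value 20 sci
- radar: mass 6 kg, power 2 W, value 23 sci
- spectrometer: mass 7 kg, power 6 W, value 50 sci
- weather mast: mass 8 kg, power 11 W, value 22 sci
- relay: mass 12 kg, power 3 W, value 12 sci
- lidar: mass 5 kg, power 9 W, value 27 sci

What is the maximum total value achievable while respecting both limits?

Feasible sets respecting both limits:
- radar+spectrometer: mass 13, power 8, value 73
- camera+spectrometer: mass 12, power 12, value 70
- spectrometer+relay: mass 19, power 9, value 62
- camera+radar+relay: mass 23, power 11, value 55
Best: 73 sci.

73 sci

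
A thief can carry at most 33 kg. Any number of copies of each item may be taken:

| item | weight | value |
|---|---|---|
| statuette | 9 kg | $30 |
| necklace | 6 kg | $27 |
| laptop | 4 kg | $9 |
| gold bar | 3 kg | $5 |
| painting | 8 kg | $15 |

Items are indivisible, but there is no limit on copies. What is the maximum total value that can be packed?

Best value-per-unit is necklace at 27/6; filling with it alone gives 5×27 = 135.
Optimal mix: 5×necklace + 1×gold bar → weight 33, value 140.

$140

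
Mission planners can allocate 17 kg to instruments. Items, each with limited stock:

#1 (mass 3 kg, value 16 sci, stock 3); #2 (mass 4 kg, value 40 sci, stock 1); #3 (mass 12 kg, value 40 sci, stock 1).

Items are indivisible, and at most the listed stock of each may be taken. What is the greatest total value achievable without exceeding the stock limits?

Top feasible selections:
- 3×#1 + 1×#2: mass 13, value 88
- 1×#2 + 1×#3: mass 16, value 80
- 2×#1 + 1×#2: mass 10, value 72
- 1×#1 + 1×#2: mass 7, value 56
Best: 88 sci.

88 sci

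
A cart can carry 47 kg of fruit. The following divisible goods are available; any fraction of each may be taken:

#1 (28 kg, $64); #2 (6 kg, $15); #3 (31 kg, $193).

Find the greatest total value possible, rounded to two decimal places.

Take in order of value per unit:
- #3 (193/31 per unit): all 31 → value 193, running total 193.00
- #2 (15/6 per unit): all 6 → value 15, running total 208.00
- #1 (64/28 per unit): 10 of 28 → value 10×64/28 = 22.8571, running total 230.86
Total 230.86.

230.86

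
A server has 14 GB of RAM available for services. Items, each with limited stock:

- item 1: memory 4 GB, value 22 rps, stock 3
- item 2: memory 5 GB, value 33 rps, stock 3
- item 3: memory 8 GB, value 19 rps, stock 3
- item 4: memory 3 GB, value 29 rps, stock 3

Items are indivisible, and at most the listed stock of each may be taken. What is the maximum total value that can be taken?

120 rps

Top feasible selections:
- 1×item 2 + 3×item 4: memory 14, value 120
- 1×item 1 + 3×item 4: memory 13, value 109
- 2×item 1 + 2×item 4: memory 14, value 102
- 2×item 2 + 1×item 4: memory 13, value 95
Best: 120 rps.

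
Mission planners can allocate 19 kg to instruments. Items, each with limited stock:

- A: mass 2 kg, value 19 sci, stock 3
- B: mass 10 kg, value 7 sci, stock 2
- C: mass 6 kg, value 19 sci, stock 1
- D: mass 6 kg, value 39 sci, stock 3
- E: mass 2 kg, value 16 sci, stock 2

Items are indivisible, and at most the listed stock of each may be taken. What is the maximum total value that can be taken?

Best selections within mass 19 and stock limits:
- 3×A + 2×D: mass 18, value 135
- 2×A + 2×D + 1×E: mass 18, value 132
- 1×A + 2×D + 2×E: mass 18, value 129
Best: 135 sci.

135 sci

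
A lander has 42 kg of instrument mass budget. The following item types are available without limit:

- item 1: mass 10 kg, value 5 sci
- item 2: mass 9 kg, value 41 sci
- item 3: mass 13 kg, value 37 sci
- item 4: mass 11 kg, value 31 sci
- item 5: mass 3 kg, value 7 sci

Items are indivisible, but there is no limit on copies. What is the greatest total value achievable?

178 sci

Best value-per-unit is item 2 at 41/9; filling with it alone gives 4×41 = 164.
Optimal mix: 4×item 2 + 2×item 5 → mass 42, value 178.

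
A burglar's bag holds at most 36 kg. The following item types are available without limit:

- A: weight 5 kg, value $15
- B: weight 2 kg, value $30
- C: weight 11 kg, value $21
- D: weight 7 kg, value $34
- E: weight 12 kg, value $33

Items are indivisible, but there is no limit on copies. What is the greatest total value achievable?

Best value-per-unit is B at 30/2, and filling with it alone uses weight 18×2=36. No mix of the others beats 18×30 = 540.

$540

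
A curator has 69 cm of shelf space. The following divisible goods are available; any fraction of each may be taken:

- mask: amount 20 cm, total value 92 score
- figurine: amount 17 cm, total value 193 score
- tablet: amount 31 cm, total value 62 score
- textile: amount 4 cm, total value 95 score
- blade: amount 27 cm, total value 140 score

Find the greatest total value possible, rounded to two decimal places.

Take in order of value per unit:
- textile (95/4 per unit): all 4 → value 95, running total 95.00
- figurine (193/17 per unit): all 17 → value 193, running total 288.00
- blade (140/27 per unit): all 27 → value 140, running total 428.00
- mask (92/20 per unit): all 20 → value 92, running total 520.00
- tablet (62/31 per unit): 1 of 31 → value 1×62/31 = 2.0000, running total 522.00
Total 522.00.

522.00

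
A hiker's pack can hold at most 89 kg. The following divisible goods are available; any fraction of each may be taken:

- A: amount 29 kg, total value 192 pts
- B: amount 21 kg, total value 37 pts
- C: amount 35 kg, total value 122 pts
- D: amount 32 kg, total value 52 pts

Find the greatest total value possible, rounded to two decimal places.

Take in order of value per unit:
- A (192/29 per unit): all 29 → value 192, running total 192.00
- C (122/35 per unit): all 35 → value 122, running total 314.00
- B (37/21 per unit): all 21 → value 37, running total 351.00
- D (52/32 per unit): 4 of 32 → value 4×52/32 = 6.5000, running total 357.50
Total 357.50.

357.50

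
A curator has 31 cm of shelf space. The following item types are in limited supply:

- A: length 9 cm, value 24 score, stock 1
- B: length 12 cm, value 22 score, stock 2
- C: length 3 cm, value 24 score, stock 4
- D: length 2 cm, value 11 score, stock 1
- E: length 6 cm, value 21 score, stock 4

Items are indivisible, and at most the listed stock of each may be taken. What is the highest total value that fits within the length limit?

Top feasible selections:
- 4×C + 3×E: length 30, value 159
- 1×A + 4×C + 1×D + 1×E: length 29, value 152
- 4×C + 1×D + 2×E: length 26, value 149
- 3×C + 1×D + 3×E: length 29, value 146
Best: 159 score.

159 score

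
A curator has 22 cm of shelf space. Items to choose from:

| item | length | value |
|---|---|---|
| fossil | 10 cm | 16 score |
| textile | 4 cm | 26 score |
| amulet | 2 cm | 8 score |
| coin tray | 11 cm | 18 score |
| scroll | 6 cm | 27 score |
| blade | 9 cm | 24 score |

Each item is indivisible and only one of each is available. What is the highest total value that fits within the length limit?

85 score

This is a 0/1 knapsack; check combinations near the capacity.
- textile+amulet+scroll+blade: length 4+2+6+9=21, value 26+8+27+24=85
- textile+scroll+blade: length 4+6+9=19, value 26+27+24=77
- fossil+textile+amulet+scroll: length 10+4+2+6=22, value 16+26+8+27=77
- textile+coin tray+scroll: length 4+11+6=21, value 26+18+27=71
Best: 85 score.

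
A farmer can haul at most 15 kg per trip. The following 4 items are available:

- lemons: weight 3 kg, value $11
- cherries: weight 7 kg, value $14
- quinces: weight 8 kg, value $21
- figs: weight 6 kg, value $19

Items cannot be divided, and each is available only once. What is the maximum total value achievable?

$40

Check high-value combinations within 15 kg:
- quinces+figs: weight 8+6=14, value 21+19=40
- cherries+quinces: weight 7+8=15, value 14+21=35
- cherries+figs: weight 7+6=13, value 14+19=33
- lemons+quinces: weight 3+8=11, value 11+21=32
- lemons+figs: weight 3+6=9, value 11+19=30
Best: $40.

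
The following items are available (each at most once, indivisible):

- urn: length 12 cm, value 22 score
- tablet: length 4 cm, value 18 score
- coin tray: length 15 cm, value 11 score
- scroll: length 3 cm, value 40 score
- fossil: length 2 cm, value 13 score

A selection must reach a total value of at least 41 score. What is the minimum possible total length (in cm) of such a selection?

Subsets with value ≥ 41, sorted by total length:
- scroll+fossil: length 5, value 53
- tablet+scroll: length 7, value 58
Minimum length: 5 cm.

5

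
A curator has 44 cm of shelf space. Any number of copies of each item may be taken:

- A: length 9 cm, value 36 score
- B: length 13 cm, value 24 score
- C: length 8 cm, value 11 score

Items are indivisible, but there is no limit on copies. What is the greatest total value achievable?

155 score

Best value-per-unit is A at 36/9; filling with it alone gives 4×36 = 144.
Optimal mix: 4×A + 1×C → length 44, value 155.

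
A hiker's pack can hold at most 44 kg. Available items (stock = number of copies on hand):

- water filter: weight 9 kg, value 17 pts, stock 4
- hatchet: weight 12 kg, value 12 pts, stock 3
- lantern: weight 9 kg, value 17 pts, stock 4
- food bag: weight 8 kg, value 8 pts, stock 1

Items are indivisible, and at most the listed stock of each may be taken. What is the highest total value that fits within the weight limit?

Top feasible selections:
- 4×lantern + 1×food bag: weight 44, value 76
- 1×water filter + 3×lantern + 1×food bag: weight 44, value 76
- 2×water filter + 2×lantern + 1×food bag: weight 44, value 76
Best: 76 pts.

76 pts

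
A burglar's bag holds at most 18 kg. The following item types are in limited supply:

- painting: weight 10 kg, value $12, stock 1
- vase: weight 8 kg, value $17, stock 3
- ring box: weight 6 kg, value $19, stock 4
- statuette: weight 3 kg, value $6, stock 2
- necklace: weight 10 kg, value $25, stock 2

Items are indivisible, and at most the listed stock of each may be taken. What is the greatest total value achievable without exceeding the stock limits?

$57

Best selections within weight 18 and stock limits:
- 3×ring box: weight 18, value 57
- 2×ring box + 2×statuette: weight 18, value 50
- 2×ring box + 1×statuette: weight 15, value 44
Best: $57.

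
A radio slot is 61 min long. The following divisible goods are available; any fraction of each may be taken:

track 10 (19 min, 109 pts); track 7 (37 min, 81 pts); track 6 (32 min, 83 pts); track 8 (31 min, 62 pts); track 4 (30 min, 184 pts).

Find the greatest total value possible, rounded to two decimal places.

324.13

Take in order of value per unit:
- track 4 (184/30 per unit): all 30 → value 184, running total 184.00
- track 10 (109/19 per unit): all 19 → value 109, running total 293.00
- track 6 (83/32 per unit): 12 of 32 → value 12×83/32 = 31.1250, running total 324.13
Total 324.13.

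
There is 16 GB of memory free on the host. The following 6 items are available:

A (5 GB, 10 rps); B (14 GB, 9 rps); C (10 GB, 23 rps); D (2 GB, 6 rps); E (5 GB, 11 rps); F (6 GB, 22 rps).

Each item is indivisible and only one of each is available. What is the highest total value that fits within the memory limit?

Check high-value combinations within 16 GB:
- C+F: memory 10+6=16, value 23+22=45
- A+E+F: memory 5+5+6=16, value 10+11+22=43
- D+E+F: memory 2+5+6=13, value 6+11+22=39
- A+D+F: memory 5+2+6=13, value 10+6+22=38
- C+E: memory 10+5=15, value 23+11=34
Best: 45 rps.

45 rps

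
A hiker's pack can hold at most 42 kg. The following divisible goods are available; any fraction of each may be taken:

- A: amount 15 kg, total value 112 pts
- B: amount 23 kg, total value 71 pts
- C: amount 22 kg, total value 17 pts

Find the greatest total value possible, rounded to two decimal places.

Take in order of value per unit:
- A (112/15 per unit): all 15 → value 112, running total 112.00
- B (71/23 per unit): all 23 → value 71, running total 183.00
- C (17/22 per unit): 4 of 22 → value 4×17/22 = 3.0909, running total 186.09
Total 186.09.

186.09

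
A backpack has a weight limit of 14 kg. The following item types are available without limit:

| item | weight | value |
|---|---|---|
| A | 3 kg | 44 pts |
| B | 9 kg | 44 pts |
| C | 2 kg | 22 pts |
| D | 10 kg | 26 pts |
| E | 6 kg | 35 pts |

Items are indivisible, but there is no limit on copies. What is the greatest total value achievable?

Best value-per-unit is A at 44/3; filling with it alone gives 4×44 = 176.
Optimal mix: 4×A + 1×C → weight 14, value 198.

198 pts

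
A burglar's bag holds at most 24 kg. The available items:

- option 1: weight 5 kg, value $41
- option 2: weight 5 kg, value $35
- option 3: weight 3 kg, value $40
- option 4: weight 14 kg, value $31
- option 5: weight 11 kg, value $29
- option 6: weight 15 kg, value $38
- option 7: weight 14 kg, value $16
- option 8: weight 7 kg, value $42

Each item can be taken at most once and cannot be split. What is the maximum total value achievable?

This is a 0/1 knapsack; check combinations near the capacity.
- option 1+option 2+option 3+option 8: weight 5+5+3+7=20, value 41+35+40+42=158
- option 1+option 2+option 3+option 5: weight 5+5+3+11=24, value 41+35+40+29=145
- option 1+option 3+option 8: weight 5+3+7=15, value 41+40+42=123
- option 1+option 3+option 6: weight 5+3+15=23, value 41+40+38=119
Best: $158.

$158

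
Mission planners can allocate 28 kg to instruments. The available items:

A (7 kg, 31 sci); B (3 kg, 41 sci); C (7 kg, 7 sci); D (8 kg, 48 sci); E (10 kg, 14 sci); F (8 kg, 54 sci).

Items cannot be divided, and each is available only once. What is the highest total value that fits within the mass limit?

Check high-value combinations within 28 kg:
- A+B+D+F: mass 7+3+8+8=26, value 31+41+48+54=174
- B+C+D+F: mass 3+7+8+8=26, value 41+7+48+54=150
- B+D+F: mass 3+8+8=19, value 41+48+54=143
- A+B+E+F: mass 7+3+10+8=28, value 31+41+14+54=140
Best: 174 sci.

174 sci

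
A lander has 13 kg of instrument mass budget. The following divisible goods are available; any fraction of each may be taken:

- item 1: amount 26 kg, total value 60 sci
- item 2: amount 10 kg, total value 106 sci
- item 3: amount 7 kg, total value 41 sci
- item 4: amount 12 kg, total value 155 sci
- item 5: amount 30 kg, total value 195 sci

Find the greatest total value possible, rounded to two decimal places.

Take in order of value per unit:
- item 4 (155/12 per unit): all 12 → value 155, running total 155.00
- item 2 (106/10 per unit): 1 of 10 → value 1×106/10 = 10.6000, running total 165.60
Total 165.60.

165.60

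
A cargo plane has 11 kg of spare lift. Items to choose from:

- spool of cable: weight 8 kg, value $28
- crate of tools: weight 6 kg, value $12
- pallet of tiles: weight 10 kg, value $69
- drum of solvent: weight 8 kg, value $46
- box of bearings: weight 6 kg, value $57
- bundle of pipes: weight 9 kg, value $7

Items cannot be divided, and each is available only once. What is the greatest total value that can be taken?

$69

This is a 0/1 knapsack; check combinations near the capacity.
- pallet of tiles: weight 10, value 69
- box of bearings: weight 6, value 57
- drum of solvent: weight 8, value 46
- spool of cable: weight 8, value 28
Best: $69.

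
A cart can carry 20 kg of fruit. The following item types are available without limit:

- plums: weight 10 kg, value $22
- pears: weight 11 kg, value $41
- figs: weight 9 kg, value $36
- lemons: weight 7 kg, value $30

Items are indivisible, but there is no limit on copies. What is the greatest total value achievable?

$77

Best value-per-unit is lemons at 30/7; filling with it alone gives 2×30 = 60.
Optimal mix: 1×pears + 1×figs → weight 20, value 77.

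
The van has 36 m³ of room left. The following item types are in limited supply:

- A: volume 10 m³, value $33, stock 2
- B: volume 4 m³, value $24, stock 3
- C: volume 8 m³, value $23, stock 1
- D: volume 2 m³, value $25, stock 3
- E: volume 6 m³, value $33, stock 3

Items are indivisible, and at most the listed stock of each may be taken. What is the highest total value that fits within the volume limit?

Top feasible selections:
- 3×B + 3×D + 3×E: volume 36, value 246
- 2×B + 3×D + 3×E: volume 32, value 222
Best: $246.

$246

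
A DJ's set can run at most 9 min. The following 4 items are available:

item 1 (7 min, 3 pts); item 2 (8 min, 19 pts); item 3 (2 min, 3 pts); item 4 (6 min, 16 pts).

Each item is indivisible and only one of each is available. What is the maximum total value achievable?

This is a 0/1 knapsack; check combinations near the capacity.
- item 2: duration 8, value 19
- item 3+item 4: duration 2+6=8, value 3+16=19
- item 4: duration 6, value 16
Best: 19 pts.

19 pts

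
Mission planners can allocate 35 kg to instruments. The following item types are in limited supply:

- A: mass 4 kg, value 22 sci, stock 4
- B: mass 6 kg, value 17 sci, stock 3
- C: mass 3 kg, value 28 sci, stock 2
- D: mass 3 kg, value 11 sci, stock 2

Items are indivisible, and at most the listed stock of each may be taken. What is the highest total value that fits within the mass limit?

Best selections within mass 35 and stock limits:
- 4×A + 1×B + 2×C + 2×D: mass 34, value 183
- 4×A + 2×B + 2×C: mass 34, value 178
- 4×A + 1×B + 2×C + 1×D: mass 31, value 172
Best: 183 sci.

183 sci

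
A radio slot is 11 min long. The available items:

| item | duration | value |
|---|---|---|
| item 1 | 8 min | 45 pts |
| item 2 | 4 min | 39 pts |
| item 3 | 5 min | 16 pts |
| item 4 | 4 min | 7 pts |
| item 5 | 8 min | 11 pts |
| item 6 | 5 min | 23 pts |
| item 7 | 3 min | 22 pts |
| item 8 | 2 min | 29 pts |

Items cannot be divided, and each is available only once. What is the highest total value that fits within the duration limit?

91 pts

Check high-value combinations within 11 min:
- item 2+item 6+item 8: duration 4+5+2=11, value 39+23+29=91
- item 2+item 7+item 8: duration 4+3+2=9, value 39+22+29=90
- item 2+item 3+item 8: duration 4+5+2=11, value 39+16+29=84
- item 2+item 4+item 8: duration 4+4+2=10, value 39+7+29=75
Best: 91 pts.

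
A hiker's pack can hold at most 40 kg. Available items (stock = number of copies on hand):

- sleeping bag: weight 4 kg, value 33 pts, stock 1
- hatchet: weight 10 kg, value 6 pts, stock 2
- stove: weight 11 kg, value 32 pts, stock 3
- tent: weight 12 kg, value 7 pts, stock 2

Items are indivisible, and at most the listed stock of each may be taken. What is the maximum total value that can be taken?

129 pts

Best selections within weight 40 and stock limits:
- 1×sleeping bag + 3×stove: weight 37, value 129
- 1×sleeping bag + 2×stove + 1×tent: weight 38, value 104
Best: 129 pts.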